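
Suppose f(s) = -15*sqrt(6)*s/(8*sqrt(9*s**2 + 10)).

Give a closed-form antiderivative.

An antiderivative is F(s) = -5*sqrt(6)*sqrt(9*s**2 + 10)/24.

The substitution u = 3*s**2/2 + 5/3 works: f is exactly (dF/du)*(du/ds) for that inner function.
Check: d/ds[-5*sqrt(6)*sqrt(9*s**2 + 10)/24] = -15*sqrt(6)*s/(8*sqrt(9*s**2 + 10)) = f(s).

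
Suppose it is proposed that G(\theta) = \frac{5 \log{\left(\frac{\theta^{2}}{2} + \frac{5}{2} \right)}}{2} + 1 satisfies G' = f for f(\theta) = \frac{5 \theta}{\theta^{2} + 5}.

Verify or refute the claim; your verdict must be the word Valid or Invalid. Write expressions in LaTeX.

Valid: G'(\theta) = f(\theta).

d/d\theta[G] = \frac{5 \theta}{\theta^{2} + 5}
This equals f(\theta) exactly, so the claim holds.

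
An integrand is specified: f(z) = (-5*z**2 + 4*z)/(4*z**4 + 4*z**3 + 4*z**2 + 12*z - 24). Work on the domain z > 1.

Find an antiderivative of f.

The denominator factors as 4*(z - 1)*(z + 2)*(z**2 + 3); partial fractions split f into directly integrable pieces: -(5*z + 9)/(16*(z**2 + 3)) + 1/(3*(z + 2)) - 1/(48*(z - 1)).
Check: d/dz[-log(z - 1)/48 + log(z + 2)/3 - 5*log(z**2 + 3)/32 - 3*sqrt(3)*atan(sqrt(3)*z/3)/16] = (-5*z**2 + 4*z)/(4*z**4 + 4*z**3 + 4*z**2 + 12*z - 24) = f(z).

An antiderivative is F(z) = -log(z - 1)/48 + log(z + 2)/3 - 5*log(z**2 + 3)/32 - 3*sqrt(3)*atan(sqrt(3)*z/3)/16.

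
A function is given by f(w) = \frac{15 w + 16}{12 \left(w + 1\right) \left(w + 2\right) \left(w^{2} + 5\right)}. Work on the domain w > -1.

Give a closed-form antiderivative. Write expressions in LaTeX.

An antiderivative is F(w) = \frac{\log{\left(w + 1 \right)}}{72} + \frac{7 \log{\left(w + 2 \right)}}{54} - \frac{31 \log{\left(w^{2} + 5 \right)}}{432} + \frac{59 \sqrt{5} \operatorname{atan}{\left(\frac{\sqrt{5} w}{5} \right)}}{1080}.

The denominator factors as 12 \left(w + 1\right) \left(w + 2\right) \left(w^{2} + 5\right); partial fractions split f into directly integrable pieces: - \frac{31 w - 59}{216 \left(w^{2} + 5\right)} + \frac{7}{54 \left(w + 2\right)} + \frac{1}{72 \left(w + 1\right)}.
Check: d/dw[\frac{\log{\left(w + 1 \right)}}{72} + \frac{7 \log{\left(w + 2 \right)}}{54} - \frac{31 \log{\left(w^{2} + 5 \right)}}{432} + \frac{59 \sqrt{5} \operatorname{atan}{\left(\frac{\sqrt{5} w}{5} \right)}}{1080}] = \frac{15 w + 16}{12 w^{4} + 36 w^{3} + 84 w^{2} + 180 w + 120}, which equals f(w).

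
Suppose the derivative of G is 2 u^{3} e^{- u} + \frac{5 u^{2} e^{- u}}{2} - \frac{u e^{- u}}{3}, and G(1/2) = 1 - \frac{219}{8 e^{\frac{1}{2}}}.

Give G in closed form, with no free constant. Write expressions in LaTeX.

G(u) = \frac{\left(- 12 u^{3} - 51 u^{2} - 100 u + 6 e^{u} - 100\right) e^{- u}}{6}

G'(u) has the shape v'r + vr' for v = - 2 u^{3} - \frac{17 u^{2}}{2} - \frac{50 u}{3} - \frac{50}{3} and r = e^{- u} — it is the derivative of the product v*r.
A general antiderivative is \frac{\left(- 12 u^{3} - 51 u^{2} - 100 u - 100\right) e^{- u}}{6} + C.
The condition gives C = 1 - \frac{219}{8 e^{\frac{1}{2}}} - (- \frac{219}{8 e^{\frac{1}{2}}}) = 1.
So G(u) = \frac{\left(- 12 u^{3} - 51 u^{2} - 100 u + 6 e^{u} - 100\right) e^{- u}}{6}.
Check: d/du[\frac{\left(- 12 u^{3} - 51 u^{2} - 100 u + 6 e^{u} - 100\right) e^{- u}}{6}] = \frac{\left(12 u^{3} + 15 u^{2} - 2 u\right) e^{- u}}{6}, which equals G'(u).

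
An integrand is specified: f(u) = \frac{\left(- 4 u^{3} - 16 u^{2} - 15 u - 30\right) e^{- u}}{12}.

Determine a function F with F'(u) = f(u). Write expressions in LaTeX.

An antiderivative is F(u) = \frac{\left(4 u^{3} + 28 u^{2} + 71 u + 101\right) e^{- u}}{12}.

f has the shape v'r + vr' for v = \frac{u^{3}}{3} + \frac{7 u^{2}}{3} + \frac{71 u}{12} + \frac{101}{12} and r = e^{- u} — it is the derivative of the product v*r.
Check: d/du[\frac{\left(4 u^{3} + 28 u^{2} + 71 u + 101\right) e^{- u}}{12}] = \frac{\left(- 4 u^{3} - 16 u^{2} - 15 u - 30\right) e^{- u}}{12} = f(u).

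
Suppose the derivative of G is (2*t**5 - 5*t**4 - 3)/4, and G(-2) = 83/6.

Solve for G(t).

G(t) = t**6/12 - t**5/4 - 3*t/4 - 1

The proposed G(t) is checked by its d/dt: the result must match the given G'(t).
A general antiderivative is t**6/12 - t**5/4 - 3*t/4 + C.
The condition gives C = 83/6 - (89/6) = -1.
So G(t) = t**6/12 - t**5/4 - 3*t/4 - 1.
Check: d/dt[t**6/12 - t**5/4 - 3*t/4 - 1] = t**5/2 - 5*t**4/4 - 3/4, which equals G'(t).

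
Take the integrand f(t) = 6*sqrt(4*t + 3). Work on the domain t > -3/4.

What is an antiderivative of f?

A candidate is checked by its d/dt: the result must match f(t).
Check: d/dt[(4*t + 3)**(3/2)] = 6*sqrt(4*t + 3) = f(t).

An antiderivative is F(t) = (4*t + 3)**(3/2).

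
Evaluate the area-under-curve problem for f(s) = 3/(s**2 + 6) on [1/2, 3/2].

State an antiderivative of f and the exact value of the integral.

Antiderivative: F(s) = sqrt(6)*atan(sqrt(6)*s/6)/2; value = -sqrt(6)*atan(sqrt(6)/12)/2 + sqrt(6)*atan(sqrt(6)/4)/2

For F(s) to be correct the identity F'(s) - f(s) = 0 must hold.
F(s) = sqrt(6)*atan(sqrt(6)*s/6)/2 is an antiderivative of f.
Check: d/ds[sqrt(6)*atan(sqrt(6)*s/6)/2] = 3/(s**2 + 6) = f(s).
F(3/2) = sqrt(6)*atan(sqrt(6)/4)/2; F(1/2) = sqrt(6)*atan(sqrt(6)/12)/2.
Integral = F(3/2) - F(1/2) = -sqrt(6)*atan(sqrt(6)/12)/2 + sqrt(6)*atan(sqrt(6)/4)/2.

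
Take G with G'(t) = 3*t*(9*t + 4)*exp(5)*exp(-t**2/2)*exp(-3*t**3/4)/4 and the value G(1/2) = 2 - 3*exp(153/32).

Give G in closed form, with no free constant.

G'(t) matches the chain-rule pattern g'(h)*h' with inner function h(t) = -3*t**3/4 - t**2/2 + 5; substituting u = h(t) collapses the integral.
A general antiderivative is -3*exp(-3*t**3/4 - t**2/2 + 5) + C.
The condition gives C = 2 - 3*exp(153/32) - (-3*exp(153/32)) = 2.
So G(t) = (2*exp(-5)*exp(t**2/2)*exp(3*t**3/4) - 3)*exp(5)*exp(-t**2/2)*exp(-3*t**3/4).
Check: d/dt[(2*exp(-5)*exp(t**2/2)*exp(3*t**3/4) - 3)*exp(5)*exp(-t**2/2)*exp(-3*t**3/4)] = (27*t**2*exp(5) + 12*t*exp(5))*exp(-t**2/2)*exp(-3*t**3/4)/4, which equals G'(t).

G(t) = (2*exp(-5)*exp(t**2/2)*exp(3*t**3/4) - 3)*exp(5)*exp(-t**2/2)*exp(-3*t**3/4)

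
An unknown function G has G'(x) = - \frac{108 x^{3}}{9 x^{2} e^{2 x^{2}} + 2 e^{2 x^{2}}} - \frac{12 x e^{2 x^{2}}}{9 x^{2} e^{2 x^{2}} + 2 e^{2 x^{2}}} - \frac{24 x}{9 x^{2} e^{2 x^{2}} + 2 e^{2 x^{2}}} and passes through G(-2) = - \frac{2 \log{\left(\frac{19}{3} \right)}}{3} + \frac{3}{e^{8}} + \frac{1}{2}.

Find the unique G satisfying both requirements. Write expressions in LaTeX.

G(x) = \frac{\left(- 4 e^{2 x^{2}} \log{\left(9 x^{2} + 2 \right)} + 3 e^{2 x^{2}} + 4 e^{2 x^{2}} \log{\left(6 \right)} + 18\right) e^{- 2 x^{2}}}{6}

Integrate term by term and add the pieces.
A general antiderivative is - \frac{2 \log{\left(\frac{3 x^{2}}{2} + \frac{1}{3} \right)}}{3} + 3 e^{- 2 x^{2}} + C.
The condition gives C = - \frac{2 \log{\left(\frac{19}{3} \right)}}{3} + \frac{3}{e^{8}} + \frac{1}{2} - (- \frac{2 \log{\left(\frac{19}{3} \right)}}{3} + \frac{3}{e^{8}}) = \frac{1}{2}.
So G(x) = \frac{\left(- 4 e^{2 x^{2}} \log{\left(9 x^{2} + 2 \right)} + 3 e^{2 x^{2}} + 4 e^{2 x^{2}} \log{\left(6 \right)} + 18\right) e^{- 2 x^{2}}}{6}.
Check: d/dx[\frac{\left(- 4 e^{2 x^{2}} \log{\left(9 x^{2} + 2 \right)} + 3 e^{2 x^{2}} + 4 e^{2 x^{2}} \log{\left(6 \right)} + 18\right) e^{- 2 x^{2}}}{6}] = \frac{- 108 x^{3} - 12 x e^{2 x^{2}} - 24 x}{9 x^{2} e^{2 x^{2}} + 2 e^{2 x^{2}}}, which equals G'(x).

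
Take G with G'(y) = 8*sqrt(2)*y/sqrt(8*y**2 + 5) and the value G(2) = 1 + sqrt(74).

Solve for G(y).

G(y) = 2*sqrt(4*y**2 + 5/2) + 1

G'(y) matches the chain-rule pattern g'(h)*h' with inner function h(y) = 4*y**2 + 5/2; substituting u = h(y) collapses the integral.
A general antiderivative is 2*sqrt(4*y**2 + 5/2) + C.
The condition gives C = 1 + sqrt(74) - (sqrt(74)) = 1.
So G(y) = 2*sqrt(4*y**2 + 5/2) + 1.
Check: d/dy[2*sqrt(4*y**2 + 5/2) + 1] = 8*sqrt(2)*y/sqrt(8*y**2 + 5) = G'(y).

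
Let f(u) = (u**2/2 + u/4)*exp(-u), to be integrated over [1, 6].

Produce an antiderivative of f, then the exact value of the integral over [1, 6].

Antiderivative: F(u) = -u**2*exp(-u)/2 - 5*u*exp(-u)/4 - 5*exp(-u)/4; value = -107*exp(-6)/4 + 3*exp(-1)

f has the shape v'r + vr' for v = -u**2/2 - 5*u/4 - 5/4 and r = exp(-u) — it is the derivative of the product v*r.
F(u) = -u**2*exp(-u)/2 - 5*u*exp(-u)/4 - 5*exp(-u)/4 is an antiderivative of f.
Check: d/du[-u**2*exp(-u)/2 - 5*u*exp(-u)/4 - 5*exp(-u)/4] = (2*u**2 + u)*exp(-u)/4, which equals f(u).
F(6) = -107*exp(-6)/4; F(1) = -3*exp(-1).
Integral = F(6) - F(1) = -107*exp(-6)/4 + 3*exp(-1).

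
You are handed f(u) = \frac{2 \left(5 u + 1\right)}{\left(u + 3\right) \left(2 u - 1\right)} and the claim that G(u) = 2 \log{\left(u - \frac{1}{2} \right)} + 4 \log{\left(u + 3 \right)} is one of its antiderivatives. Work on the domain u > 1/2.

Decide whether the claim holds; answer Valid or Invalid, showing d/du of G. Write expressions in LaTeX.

d/du[G] = \frac{12 u + 8}{2 u^{2} + 5 u - 3}
d/du[G] - f(u) = \frac{2}{2 u - 1} != 0.

Invalid: d/du[G] - f = \frac{2}{2 u - 1}, which is not 0.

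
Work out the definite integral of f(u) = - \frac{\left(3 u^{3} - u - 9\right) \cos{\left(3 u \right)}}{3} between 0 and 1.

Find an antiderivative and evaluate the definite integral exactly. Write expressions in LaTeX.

Differentiate the proposed F(u) back; it has to land on f(u) exactly.
F(u) = - \frac{u^{3} \sin{\left(3 u \right)}}{3} - \frac{u^{2} \cos{\left(3 u \right)}}{3} + \frac{u \sin{\left(3 u \right)}}{3} + \sin{\left(3 u \right)} + \frac{\cos{\left(3 u \right)}}{9} is an antiderivative of f.
Check: d/du[- \frac{u^{3} \sin{\left(3 u \right)}}{3} - \frac{u^{2} \cos{\left(3 u \right)}}{3} + \frac{u \sin{\left(3 u \right)}}{3} + \sin{\left(3 u \right)} + \frac{\cos{\left(3 u \right)}}{9}] = - u^{3} \cos{\left(3 u \right)} + \frac{u \cos{\left(3 u \right)}}{3} + 3 \cos{\left(3 u \right)}, which equals f(u).
F(1) = \sin{\left(3 \right)} - \frac{2 \cos{\left(3 \right)}}{9}; F(0) = \frac{1}{9}.
Integral = F(1) - F(0) = - \frac{1}{9} + \sin{\left(3 \right)} - \frac{2 \cos{\left(3 \right)}}{9}.

Antiderivative: F(u) = - \frac{u^{3} \sin{\left(3 u \right)}}{3} - \frac{u^{2} \cos{\left(3 u \right)}}{3} + \frac{u \sin{\left(3 u \right)}}{3} + \sin{\left(3 u \right)} + \frac{\cos{\left(3 u \right)}}{9}; value = - \frac{1}{9} + \sin{\left(3 \right)} - \frac{2 \cos{\left(3 \right)}}{9}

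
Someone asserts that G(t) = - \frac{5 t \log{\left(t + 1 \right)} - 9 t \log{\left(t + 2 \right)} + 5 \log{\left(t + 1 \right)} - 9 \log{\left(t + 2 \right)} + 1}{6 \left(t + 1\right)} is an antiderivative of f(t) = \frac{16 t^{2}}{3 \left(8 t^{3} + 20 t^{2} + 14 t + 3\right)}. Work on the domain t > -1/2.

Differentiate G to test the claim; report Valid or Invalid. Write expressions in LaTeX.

Invalid: d/dt[G] - f = \frac{- 16 t^{4} - 16 t^{3} + 24 t^{2} + 26 t + 3}{48 t^{6} + 312 t^{5} + 804 t^{4} + 1050 t^{3} + 732 t^{2} + 258 t + 36}, which is not 0.

d/dt[G] = \frac{4 t^{2} + 4 t + 1}{6 t^{3} + 24 t^{2} + 30 t + 12}
d/dt[G] - f(t) = \frac{- 16 t^{4} - 16 t^{3} + 24 t^{2} + 26 t + 3}{48 t^{6} + 312 t^{5} + 804 t^{4} + 1050 t^{3} + 732 t^{2} + 258 t + 36} != 0.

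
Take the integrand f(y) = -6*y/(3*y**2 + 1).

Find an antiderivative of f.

An antiderivative is F(y) = -log(y**2 + 1/3).

f matches the chain-rule pattern g'(h)*h' with inner function h(y) = 2*y**2 + 2/3; substituting u = h(y) collapses the integral.
Check: d/dy[-log(y**2 + 1/3)] = -6*y/(3*y**2 + 1) = f(y).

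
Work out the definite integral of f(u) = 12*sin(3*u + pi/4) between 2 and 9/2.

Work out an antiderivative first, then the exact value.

Antiderivative: F(u) = -4*cos(3*u + pi/4); value = -4*cos(pi/4 + 27/2) + 4*cos(pi/4 + 6)

Differentiate the proposed F(u) back; it has to land on f(u) exactly.
F(u) = -4*cos(3*u + pi/4) is an antiderivative of f.
Check: d/du[-4*cos(3*u + pi/4)] = 12*sin(3*u + pi/4) = f(u).
F(9/2) = -4*cos(pi/4 + 27/2); F(2) = -4*cos(pi/4 + 6).
Integral = F(9/2) - F(2) = -4*cos(pi/4 + 27/2) + 4*cos(pi/4 + 6).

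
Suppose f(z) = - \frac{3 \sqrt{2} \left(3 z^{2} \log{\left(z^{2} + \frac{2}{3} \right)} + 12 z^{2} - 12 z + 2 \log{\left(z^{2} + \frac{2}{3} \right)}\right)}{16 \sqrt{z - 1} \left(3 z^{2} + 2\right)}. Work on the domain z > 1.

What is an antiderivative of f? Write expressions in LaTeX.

f has the shape u'v + uv' for u = - \frac{3 \sqrt{2 z - 2}}{8} and v = \log{\left(z^{2} + \frac{2}{3} \right)} — it is the derivative of the product u*v.
Check: d/dz[- \frac{3 \sqrt{2 z - 2} \log{\left(z^{2} + \frac{2}{3} \right)}}{8}] = \frac{- 9 \sqrt{2} z^{2} \log{\left(z^{2} + \frac{2}{3} \right)} - 36 \sqrt{2} z^{2} + 36 \sqrt{2} z - 6 \sqrt{2} \log{\left(z^{2} + \frac{2}{3} \right)}}{48 z^{2} \sqrt{z - 1} + 32 \sqrt{z - 1}}, which equals f(z).

An antiderivative is F(z) = - \frac{3 \sqrt{2 z - 2} \log{\left(z^{2} + \frac{2}{3} \right)}}{8}.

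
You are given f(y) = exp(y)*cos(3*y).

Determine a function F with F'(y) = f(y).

Any candidate F(y) must reproduce f(y) exactly when differentiated.
Check: d/dy[(3*sin(3*y) + cos(3*y))*exp(y)/10] = exp(y)*cos(3*y) = f(y).

An antiderivative is F(y) = (3*sin(3*y) + cos(3*y))*exp(y)/10.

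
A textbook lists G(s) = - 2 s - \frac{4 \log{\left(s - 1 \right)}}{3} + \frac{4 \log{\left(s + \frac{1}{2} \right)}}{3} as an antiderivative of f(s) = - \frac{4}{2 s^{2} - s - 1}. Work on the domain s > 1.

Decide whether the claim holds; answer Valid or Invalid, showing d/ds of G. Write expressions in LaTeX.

Invalid: d/ds[G] - f = -2, which is not 0.

d/ds[G] = \frac{- 4 s^{2} + 2 s - 2}{2 s^{2} - s - 1}
d/ds[G] - f(s) = -2 != 0.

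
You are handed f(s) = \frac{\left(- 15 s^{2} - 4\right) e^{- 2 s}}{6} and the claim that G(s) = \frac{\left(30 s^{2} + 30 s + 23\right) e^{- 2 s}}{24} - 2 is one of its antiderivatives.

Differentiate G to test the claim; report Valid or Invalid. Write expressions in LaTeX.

Valid - differentiating G returns exactly f.

d/ds[G] = \frac{\left(- 15 s^{2} - 4\right) e^{- 2 s}}{6}
This equals f(s) exactly, so the claim holds.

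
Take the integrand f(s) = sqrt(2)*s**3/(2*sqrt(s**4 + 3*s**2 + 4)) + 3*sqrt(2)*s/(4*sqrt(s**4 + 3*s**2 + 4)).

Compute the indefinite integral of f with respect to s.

F(s) = sqrt(2)*sqrt((s**2 - s + 2)*(s**2 + s + 2))/4 + C

f matches the chain-rule pattern g'(h)*h' with inner function h(s) = s**4/2 + 3*s**2/2 + 2; substituting u = h(s) collapses the integral.
Check: d/ds[sqrt(2)*sqrt((s**2 - s + 2)*(s**2 + s + 2))/4] = (2*sqrt(2)*s**3*sqrt(s**4 + 3*s**2 + 4) + 3*sqrt(2)*s*sqrt(s**4 + 3*s**2 + 4))/(4*s**4 + 12*s**2 + 16), which equals f(s).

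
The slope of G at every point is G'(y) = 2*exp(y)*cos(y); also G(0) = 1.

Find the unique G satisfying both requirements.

G(y) = (sin(y) + cos(y))*exp(y)

The proposed G(y) is checked by its d/dy: the result must match the given G'(y).
A general antiderivative is exp(y)*sin(y) + exp(y)*cos(y) + C.
The condition gives C = 1 - (1) = 0.
So G(y) = (sin(y) + cos(y))*exp(y).
Check: d/dy[(sin(y) + cos(y))*exp(y)] = 2*exp(y)*cos(y) = G'(y).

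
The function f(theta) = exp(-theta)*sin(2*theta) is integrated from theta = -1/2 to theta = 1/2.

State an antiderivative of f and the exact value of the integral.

Antiderivative: F(theta) = -exp(-theta)*sin(2*theta)/5 - 2*exp(-theta)*cos(2*theta)/5; value = -exp(1/2)*sin(1)/5 - 2*exp(-1/2)*cos(1)/5 - exp(-1/2)*sin(1)/5 + 2*exp(1/2)*cos(1)/5

For F(theta) to be correct the identity F'(theta) - f(theta) = 0 must hold.
F(theta) = -exp(-theta)*sin(2*theta)/5 - 2*exp(-theta)*cos(2*theta)/5 is an antiderivative of f.
Check: d/dtheta[-exp(-theta)*sin(2*theta)/5 - 2*exp(-theta)*cos(2*theta)/5] = exp(-theta)*sin(2*theta) = f(theta).
F(1/2) = -2*exp(-1/2)*cos(1)/5 - exp(-1/2)*sin(1)/5; F(-1/2) = -2*exp(1/2)*cos(1)/5 + exp(1/2)*sin(1)/5.
Integral = F(1/2) - F(-1/2) = -exp(1/2)*sin(1)/5 - 2*exp(-1/2)*cos(1)/5 - exp(-1/2)*sin(1)/5 + 2*exp(1/2)*cos(1)/5.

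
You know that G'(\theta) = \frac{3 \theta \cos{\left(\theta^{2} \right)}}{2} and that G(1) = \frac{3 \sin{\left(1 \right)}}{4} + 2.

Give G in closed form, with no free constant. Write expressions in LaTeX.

A candidate passes only if d/d\theta[G] lands on the given G'(\theta) exactly.
A general antiderivative is \frac{3 \sin{\left(\theta^{2} \right)}}{4} + C.
The condition gives C = \frac{3 \sin{\left(1 \right)}}{4} + 2 - (\frac{3 \sin{\left(1 \right)}}{4}) = 2.
So G(\theta) = \frac{3 \sin{\left(\theta^{2} \right)} + 8}{4}.
Check: d/d\theta[\frac{3 \sin{\left(\theta^{2} \right)} + 8}{4}] = \frac{3 \theta \cos{\left(\theta^{2} \right)}}{2} = G'(\theta).

G(\theta) = \frac{3 \sin{\left(\theta^{2} \right)} + 8}{4}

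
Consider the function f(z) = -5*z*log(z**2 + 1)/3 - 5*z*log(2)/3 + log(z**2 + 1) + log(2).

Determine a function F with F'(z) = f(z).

An antiderivative is F(z) = (5*z**2 + z*(6 - 5*z)*log(2*z**2 + 2) - 12*z - 5*log(z**2 + 1) + 12*atan(z))/6.

The integrand splits into summands that can be handled one at a time.
Check: d/dz[(5*z**2 + z*(6 - 5*z)*log(2*z**2 + 2) - 12*z - 5*log(z**2 + 1) + 12*atan(z))/6] = -5*z*log(z**2 + 1)/3 - 5*z*log(2)/3 + log(z**2 + 1) + log(2) = f(z).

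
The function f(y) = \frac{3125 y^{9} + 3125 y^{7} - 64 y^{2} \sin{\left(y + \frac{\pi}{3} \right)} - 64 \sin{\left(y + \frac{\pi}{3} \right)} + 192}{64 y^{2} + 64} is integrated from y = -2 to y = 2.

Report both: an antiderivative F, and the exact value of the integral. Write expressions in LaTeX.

Recover f(y) by differentiating a candidate F(y); any mismatch rules it out.
F(y) = \frac{3125 y^{8}}{512} + \cos{\left(y + \frac{\pi}{3} \right)} + 3 \operatorname{atan}{\left(y \right)} is an antiderivative of f.
Check: d/dy[\frac{3125 y^{8}}{512} + \cos{\left(y + \frac{\pi}{3} \right)} + 3 \operatorname{atan}{\left(y \right)}] = \frac{3125 y^{9} + 3125 y^{7} - 64 y^{2} \sin{\left(y + \frac{\pi}{3} \right)} - 64 \sin{\left(y + \frac{\pi}{3} \right)} + 192}{64 y^{2} + 64} = f(y).
F(2) = \cos{\left(\frac{\pi}{3} + 2 \right)} + 3 \operatorname{atan}{\left(2 \right)} + \frac{3125}{2}; F(-2) = - 3 \operatorname{atan}{\left(2 \right)} + \sin{\left(\frac{\pi}{6} + 2 \right)} + \frac{3125}{2}.
Integral = F(2) - F(-2) = \cos{\left(\frac{\pi}{3} + 2 \right)} - \sin{\left(\frac{\pi}{6} + 2 \right)} + 6 \operatorname{atan}{\left(2 \right)}.

Antiderivative: F(y) = \frac{3125 y^{8}}{512} + \cos{\left(y + \frac{\pi}{3} \right)} + 3 \operatorname{atan}{\left(y \right)}; value = \cos{\left(\frac{\pi}{3} + 2 \right)} - \sin{\left(\frac{\pi}{6} + 2 \right)} + 6 \operatorname{atan}{\left(2 \right)}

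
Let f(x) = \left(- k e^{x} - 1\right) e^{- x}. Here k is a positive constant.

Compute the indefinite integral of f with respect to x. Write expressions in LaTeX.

F(x) = - \left(k x e^{x} - 1\right) e^{- x} + C

A candidate is checked by its d/dx: the result must match f(x).
Check: d/dx[- \left(k x e^{x} - 1\right) e^{- x}] = \left(- k e^{x} - 1\right) e^{- x} = f(x).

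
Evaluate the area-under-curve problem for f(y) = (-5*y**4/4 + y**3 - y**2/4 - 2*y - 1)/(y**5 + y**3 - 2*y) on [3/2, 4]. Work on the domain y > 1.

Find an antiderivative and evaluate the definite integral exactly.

Antiderivative: F(y) = log(y)/2 - 7*log(y - 1)/12 - log(y + 1)/4 - 11*log(y**2 + 2)/24 + 2*sqrt(2)*atan(sqrt(2)*y/2)/3; value = -11*log(18)/24 - 2*sqrt(2)*atan(3*sqrt(2)/4)/3 - 7*log(3)/12 - 7*log(2)/12 - log(5)/4 - log(3/2)/2 + log(5/2)/4 + 11*log(17/4)/24 + log(4)/2 + 2*sqrt(2)*atan(2*sqrt(2))/3

The denominator factors as 4*y*(y - 1)*(y + 1)*(y**2 + 2); partial fractions split f into directly integrable pieces: -(11*y - 16)/(12*(y**2 + 2)) - 1/(4*(y + 1)) - 7/(12*(y - 1)) + 1/(2*y).
F(y) = log(y)/2 - 7*log(y - 1)/12 - log(y + 1)/4 - 11*log(y**2 + 2)/24 + 2*sqrt(2)*atan(sqrt(2)*y/2)/3 is an antiderivative of f.
Check: d/dy[log(y)/2 - 7*log(y - 1)/12 - log(y + 1)/4 - 11*log(y**2 + 2)/24 + 2*sqrt(2)*atan(sqrt(2)*y/2)/3] = (-5*y**4 + 4*y**3 - y**2 - 8*y - 4)/(4*y**5 + 4*y**3 - 8*y), which equals f(y).
F(4) = -11*log(18)/24 - 7*log(3)/12 - log(5)/4 + log(4)/2 + 2*sqrt(2)*atan(2*sqrt(2))/3; F(3/2) = -11*log(17/4)/24 - log(5/2)/4 + log(3/2)/2 + 7*log(2)/12 + 2*sqrt(2)*atan(3*sqrt(2)/4)/3.
Integral = F(4) - F(3/2) = -11*log(18)/24 - 2*sqrt(2)*atan(3*sqrt(2)/4)/3 - 7*log(3)/12 - 7*log(2)/12 - log(5)/4 - log(3/2)/2 + log(5/2)/4 + 11*log(17/4)/24 + log(4)/2 + 2*sqrt(2)*atan(2*sqrt(2))/3.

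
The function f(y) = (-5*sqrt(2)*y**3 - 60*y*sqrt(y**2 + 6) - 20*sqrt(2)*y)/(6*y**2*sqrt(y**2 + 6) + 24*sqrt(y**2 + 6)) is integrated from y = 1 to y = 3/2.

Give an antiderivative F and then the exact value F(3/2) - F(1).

Antiderivative: F(y) = 5*(-sqrt(2)*sqrt(y**2 + 6) - 6*log(y**2 + 4))/6; value = -5*log(25/4) - 5*sqrt(66)/12 + 5*sqrt(14)/6 + 5*log(5)

For F(y) to be correct the identity F'(y) - f(y) = 0 must hold.
F(y) = 5*(-sqrt(2)*sqrt(y**2 + 6) - 6*log(y**2 + 4))/6 is an antiderivative of f.
Check: d/dy[5*(-sqrt(2)*sqrt(y**2 + 6) - 6*log(y**2 + 4))/6] = (-5*sqrt(2)*y**3 - 60*y*sqrt(y**2 + 6) - 20*sqrt(2)*y)/(6*y**2*sqrt(y**2 + 6) + 24*sqrt(y**2 + 6)) = f(y).
F(3/2) = -5*log(25/4) - 5*sqrt(66)/12; F(1) = -5*log(5) - 5*sqrt(14)/6.
Integral = F(3/2) - F(1) = -5*log(25/4) - 5*sqrt(66)/12 + 5*sqrt(14)/6 + 5*log(5).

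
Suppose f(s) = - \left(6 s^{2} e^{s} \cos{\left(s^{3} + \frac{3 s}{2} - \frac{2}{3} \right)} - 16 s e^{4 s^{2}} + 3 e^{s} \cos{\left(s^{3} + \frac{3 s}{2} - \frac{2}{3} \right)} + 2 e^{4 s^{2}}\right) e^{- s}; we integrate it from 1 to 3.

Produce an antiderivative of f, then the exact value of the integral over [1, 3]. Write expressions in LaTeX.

Whatever form F(s) takes, F'(s) = f(s) is non-negotiable.
F(s) = 2 \left(e^{4 s^{2} - s} - \sin{\left(s^{3} + \frac{3 s}{2} - \frac{2}{3} \right)}\right) is an antiderivative of f.
Check: d/ds[2 \left(e^{4 s^{2} - s} - \sin{\left(s^{3} + \frac{3 s}{2} - \frac{2}{3} \right)}\right)] = - 6 s^{2} \cos{\left(s^{3} + \frac{3 s}{2} - \frac{2}{3} \right)} + 16 s e^{- s} e^{4 s^{2}} - 3 \cos{\left(s^{3} + \frac{3 s}{2} - \frac{2}{3} \right)} - 2 e^{- s} e^{4 s^{2}}, which equals f(s).
F(3) = - 2 \sin{\left(\frac{185}{6} \right)} + 2 e^{33}; F(1) = - 2 \sin{\left(\frac{11}{6} \right)} + 2 e^{3}.
Integral = F(3) - F(1) = - 2 e^{3} - 2 \sin{\left(\frac{185}{6} \right)} + 2 \sin{\left(\frac{11}{6} \right)} + 2 e^{33}.

Antiderivative: F(s) = 2 \left(e^{4 s^{2} - s} - \sin{\left(s^{3} + \frac{3 s}{2} - \frac{2}{3} \right)}\right); value = - 2 e^{3} - 2 \sin{\left(\frac{185}{6} \right)} + 2 \sin{\left(\frac{11}{6} \right)} + 2 e^{33}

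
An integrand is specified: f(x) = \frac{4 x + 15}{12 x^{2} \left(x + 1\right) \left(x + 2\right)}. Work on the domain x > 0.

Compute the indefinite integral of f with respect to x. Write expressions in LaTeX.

F(x) = - \frac{37 \log{\left(x \right)}}{48} + \frac{11 \log{\left(x + 1 \right)}}{12} - \frac{7 \log{\left(x + 2 \right)}}{48} - \frac{5}{8 x} + C

The denominator factors as 12 x^{2} \left(x + 1\right) \left(x + 2\right); partial fractions split f into directly integrable pieces: - \frac{7}{48 \left(x + 2\right)} + \frac{11}{12 \left(x + 1\right)} - \frac{37}{48 x} + \frac{5}{8 x^{2}}.
Check: d/dx[- \frac{37 \log{\left(x \right)}}{48} + \frac{11 \log{\left(x + 1 \right)}}{12} - \frac{7 \log{\left(x + 2 \right)}}{48} - \frac{5}{8 x}] = \frac{4 x + 15}{12 x^{4} + 36 x^{3} + 24 x^{2}}, which equals f(x).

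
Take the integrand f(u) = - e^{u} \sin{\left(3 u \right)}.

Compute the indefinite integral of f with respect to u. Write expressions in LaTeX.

F(u) = \frac{\left(- \sin{\left(3 u \right)} + 3 \cos{\left(3 u \right)}\right) e^{u}}{10} + C

Recover f(u) by differentiating a candidate F(u); any mismatch rules it out.
Check: d/du[\frac{\left(- \sin{\left(3 u \right)} + 3 \cos{\left(3 u \right)}\right) e^{u}}{10}] = - e^{u} \sin{\left(3 u \right)} = f(u).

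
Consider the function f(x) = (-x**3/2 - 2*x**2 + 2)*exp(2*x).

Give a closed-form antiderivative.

An antiderivative is F(x) = -x**3*exp(2*x)/4 - 5*x**2*exp(2*x)/8 + 5*x*exp(2*x)/8 + 11*exp(2*x)/16.

Recognize the product-rule pattern: f = u'v + uv' with u = -x**3/4 - 5*x**2/8 + 5*x/8 + 11/16, v = exp(2*x), so integration by parts undoes it.
Check: d/dx[-x**3*exp(2*x)/4 - 5*x**2*exp(2*x)/8 + 5*x*exp(2*x)/8 + 11*exp(2*x)/16] = -x**3*exp(2*x)/2 - 2*x**2*exp(2*x) + 2*exp(2*x), which equals f(x).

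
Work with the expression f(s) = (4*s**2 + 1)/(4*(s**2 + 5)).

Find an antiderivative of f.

Check any antiderivative F(s) by computing F'(s) and comparing it with f(s).
Check: d/ds[(20*s - 19*sqrt(5)*atan(sqrt(5)*s/5))/20] = (4*s**2 + 1)/(4*s**2 + 20), which equals f(s).

An antiderivative is F(s) = (20*s - 19*sqrt(5)*atan(sqrt(5)*s/5))/20.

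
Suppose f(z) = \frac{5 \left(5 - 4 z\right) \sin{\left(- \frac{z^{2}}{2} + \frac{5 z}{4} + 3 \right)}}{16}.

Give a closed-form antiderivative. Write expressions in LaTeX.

The substitution u = - \frac{z^{2}}{2} + \frac{5 z}{4} + 3 works: f is exactly (dF/du)*(du/dz) for that inner function.
Check: d/dz[- \frac{5 \cos{\left(- \frac{z^{2}}{2} + \frac{5 z}{4} + 3 \right)}}{4}] = - \frac{5 z \sin{\left(- \frac{z^{2}}{2} + \frac{5 z}{4} + 3 \right)}}{4} + \frac{25 \sin{\left(- \frac{z^{2}}{2} + \frac{5 z}{4} + 3 \right)}}{16}, which equals f(z).

An antiderivative is F(z) = - \frac{5 \cos{\left(- \frac{z^{2}}{2} + \frac{5 z}{4} + 3 \right)}}{4}.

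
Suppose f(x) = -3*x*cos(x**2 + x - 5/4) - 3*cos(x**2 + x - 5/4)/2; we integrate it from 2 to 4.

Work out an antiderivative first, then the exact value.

Antiderivative: F(x) = -3*sin(x**2 + x - 5/4)/2; value = 3*sin(19/4)/2 - 3*sin(75/4)/2

f matches the chain-rule pattern g'(h)*h' with inner function h(x) = x**2 + x - 5/4; substituting u = h(x) collapses the integral.
F(x) = -3*sin(x**2 + x - 5/4)/2 is an antiderivative of f.
Check: d/dx[-3*sin(x**2 + x - 5/4)/2] = -3*x*cos(x**2 + x - 5/4) - 3*cos(x**2 + x - 5/4)/2 = f(x).
F(4) = -3*sin(75/4)/2; F(2) = -3*sin(19/4)/2.
Integral = F(4) - F(2) = 3*sin(19/4)/2 - 3*sin(75/4)/2.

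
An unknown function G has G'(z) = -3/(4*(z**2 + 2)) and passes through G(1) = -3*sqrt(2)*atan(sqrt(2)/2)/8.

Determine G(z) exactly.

The proposed G(z) is checked by its d/dz: the result must match the given G'(z).
A general antiderivative is -3*sqrt(2)*atan(sqrt(2)*z/2)/8 + C.
The condition gives C = -3*sqrt(2)*atan(sqrt(2)/2)/8 - (-3*sqrt(2)*atan(sqrt(2)/2)/8) = 0.
So G(z) = -3*sqrt(2)*atan(sqrt(2)*z/2)/8.
Check: d/dz[-3*sqrt(2)*atan(sqrt(2)*z/2)/8] = -3/(4*z**2 + 8), which equals G'(z).

G(z) = -3*sqrt(2)*atan(sqrt(2)*z/2)/8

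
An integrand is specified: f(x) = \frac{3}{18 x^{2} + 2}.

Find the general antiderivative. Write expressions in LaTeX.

Recover f(x) by differentiating a candidate F(x); any mismatch rules it out.
Check: d/dx[\frac{\operatorname{atan}{\left(3 x \right)}}{2}] = \frac{3}{18 x^{2} + 2} = f(x).

F(x) = \frac{\operatorname{atan}{\left(3 x \right)}}{2} + C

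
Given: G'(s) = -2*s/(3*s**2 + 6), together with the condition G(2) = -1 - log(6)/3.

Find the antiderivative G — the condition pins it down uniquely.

G'(s) matches the chain-rule pattern g'(h)*h' with inner function h(s) = s**2 + 2; substituting u = h(s) collapses the integral.
A general antiderivative is -log(s**2 + 2)/3 + C.
The condition gives C = -1 - log(6)/3 - (-log(6)/3) = -1.
So G(s) = -log(s**2 + 2)/3 - 1.
Check: d/ds[-log(s**2 + 2)/3 - 1] = -2*s/(3*s**2 + 6) = G'(s).

G(s) = -log(s**2 + 2)/3 - 1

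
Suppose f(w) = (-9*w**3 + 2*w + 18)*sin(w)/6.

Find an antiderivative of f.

Check any antiderivative F(w) by computing F'(w) and comparing it with f(w).
Check: d/dw[3*w**3*cos(w)/2 - 9*w**2*sin(w)/2 - 28*w*cos(w)/3 + 28*sin(w)/3 - 3*cos(w)] = -3*w**3*sin(w)/2 + w*sin(w)/3 + 3*sin(w), which equals f(w).

An antiderivative is F(w) = 3*w**3*cos(w)/2 - 9*w**2*sin(w)/2 - 28*w*cos(w)/3 + 28*sin(w)/3 - 3*cos(w).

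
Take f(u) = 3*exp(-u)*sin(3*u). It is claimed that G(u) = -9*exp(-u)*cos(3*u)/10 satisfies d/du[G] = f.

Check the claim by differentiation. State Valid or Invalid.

d/du[G] = (27*sin(3*u) + 9*cos(3*u))*exp(-u)/10
d/du[G] - f(u) = (-3*sin(3*u) + 9*cos(3*u))*exp(-u)/10 != 0.

Invalid: d/du[G] - f = (-3*sin(3*u) + 9*cos(3*u))*exp(-u)/10, which is not 0.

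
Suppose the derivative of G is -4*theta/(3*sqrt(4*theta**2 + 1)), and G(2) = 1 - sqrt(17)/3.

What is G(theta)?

G(theta) = 1 - sqrt(4*theta**2 + 1)/3

G'(theta) matches the chain-rule pattern g'(h)*h' with inner function h(theta) = 4*theta**2 + 1; substituting u = h(theta) collapses the integral.
A general antiderivative is -sqrt(4*theta**2 + 1)/3 + C.
The condition gives C = 1 - sqrt(17)/3 - (-sqrt(17)/3) = 1.
So G(theta) = 1 - sqrt(4*theta**2 + 1)/3.
Check: d/dtheta[1 - sqrt(4*theta**2 + 1)/3] = -4*theta/(3*sqrt(4*theta**2 + 1)) = G'(theta).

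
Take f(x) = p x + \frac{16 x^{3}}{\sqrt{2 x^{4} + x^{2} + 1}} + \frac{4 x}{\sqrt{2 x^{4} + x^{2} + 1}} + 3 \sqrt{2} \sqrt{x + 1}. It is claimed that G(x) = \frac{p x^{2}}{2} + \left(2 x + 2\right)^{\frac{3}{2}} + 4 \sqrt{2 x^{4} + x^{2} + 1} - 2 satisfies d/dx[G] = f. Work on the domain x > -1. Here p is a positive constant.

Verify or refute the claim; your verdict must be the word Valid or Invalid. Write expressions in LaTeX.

d/dx[G] = \frac{p x \sqrt{2 x^{4} + x^{2} + 1} + 16 x^{3} + 4 x + 3 \sqrt{2} \sqrt{x + 1} \sqrt{2 x^{4} + x^{2} + 1}}{\sqrt{2 x^{4} + x^{2} + 1}}
This equals f(x) exactly, so the claim holds.

Valid - the claim checks out under differentiation.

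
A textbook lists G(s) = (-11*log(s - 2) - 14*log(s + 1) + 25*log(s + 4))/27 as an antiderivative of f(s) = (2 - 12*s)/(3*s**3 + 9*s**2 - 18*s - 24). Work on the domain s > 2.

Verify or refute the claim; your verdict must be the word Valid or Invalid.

d/ds[G] = (2 - 12*s)/(3*s**3 + 9*s**2 - 18*s - 24)
This equals f(s) exactly, so the claim holds.

Valid - the claim checks out under differentiation.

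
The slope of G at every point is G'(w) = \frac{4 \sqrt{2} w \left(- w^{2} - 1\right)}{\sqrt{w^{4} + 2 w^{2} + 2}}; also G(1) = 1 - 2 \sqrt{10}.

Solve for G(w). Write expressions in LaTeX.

G(w) = - 2 \sqrt{2} \sqrt{w^{4} + 2 w^{2} + 2} + 1

The substitution u = \frac{w^{4}}{2} + w^{2} + 1 works: G'(w) is exactly (dG/du)*(du/dw) for that inner function.
A general antiderivative is - 4 \sqrt{\frac{w^{4}}{2} + w^{2} + 1} + C.
The condition gives C = 1 - 2 \sqrt{10} - (- 2 \sqrt{10}) = 1.
So G(w) = - 2 \sqrt{2} \sqrt{w^{4} + 2 w^{2} + 2} + 1.
Check: d/dw[- 2 \sqrt{2} \sqrt{w^{4} + 2 w^{2} + 2} + 1] = \frac{- 4 \sqrt{2} w^{3} - 4 \sqrt{2} w}{\sqrt{w^{4} + 2 w^{2} + 2}}, which equals G'(w).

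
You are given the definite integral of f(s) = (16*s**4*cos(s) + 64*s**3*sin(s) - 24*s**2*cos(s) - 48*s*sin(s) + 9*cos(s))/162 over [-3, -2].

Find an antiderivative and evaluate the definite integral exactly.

f has the shape u'v + uv' for u = 8*(1/4 - s**2/3)**2/9 and v = sin(s) — it is the derivative of the product u*v.
F(s) = (3 - 4*s**2)**2*sin(s)/162 is an antiderivative of f.
Check: d/ds[(3 - 4*s**2)**2*sin(s)/162] = 8*s**4*cos(s)/81 + 32*s**3*sin(s)/81 - 4*s**2*cos(s)/27 - 8*s*sin(s)/27 + cos(s)/18, which equals f(s).
F(-2) = -169*sin(2)/162; F(-3) = -121*sin(3)/18.
Integral = F(-2) - F(-3) = -169*sin(2)/162 + 121*sin(3)/18.

Antiderivative: F(s) = (3 - 4*s**2)**2*sin(s)/162; value = -169*sin(2)/162 + 121*sin(3)/18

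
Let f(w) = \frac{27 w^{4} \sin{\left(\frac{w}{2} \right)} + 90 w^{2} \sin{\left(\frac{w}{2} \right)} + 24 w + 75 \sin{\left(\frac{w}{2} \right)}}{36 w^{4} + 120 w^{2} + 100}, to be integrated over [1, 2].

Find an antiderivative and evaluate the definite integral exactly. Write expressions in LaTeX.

A first test for any F(w): its w-derivative must equal f(w) identically.
F(w) = \frac{- 3 \left(3 w^{2} + 5\right) \cos{\left(\frac{w}{2} \right)} - 2}{2 \left(3 w^{2} + 5\right)} is an antiderivative of f.
Check: d/dw[\frac{- 3 \left(3 w^{2} + 5\right) \cos{\left(\frac{w}{2} \right)} - 2}{2 \left(3 w^{2} + 5\right)}] = \frac{27 w^{4} \sin{\left(\frac{w}{2} \right)} + 90 w^{2} \sin{\left(\frac{w}{2} \right)} + 24 w + 75 \sin{\left(\frac{w}{2} \right)}}{36 w^{4} + 120 w^{2} + 100} = f(w).
F(2) = - \frac{3 \cos{\left(1 \right)}}{2} - \frac{1}{17}; F(1) = - \frac{3 \cos{\left(\frac{1}{2} \right)}}{2} - \frac{1}{8}.
Integral = F(2) - F(1) = - \frac{3 \cos{\left(1 \right)}}{2} + \frac{9}{136} + \frac{3 \cos{\left(\frac{1}{2} \right)}}{2}.

Antiderivative: F(w) = \frac{- 3 \left(3 w^{2} + 5\right) \cos{\left(\frac{w}{2} \right)} - 2}{2 \left(3 w^{2} + 5\right)}; value = - \frac{3 \cos{\left(1 \right)}}{2} + \frac{9}{136} + \frac{3 \cos{\left(\frac{1}{2} \right)}}{2}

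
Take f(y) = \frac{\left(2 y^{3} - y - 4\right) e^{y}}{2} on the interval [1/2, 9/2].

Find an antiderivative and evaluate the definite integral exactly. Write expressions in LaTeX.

Antiderivative: F(y) = \frac{\left(2 y^{3} - 6 y^{2} + 11 y - 15\right) e^{y}}{2}; value = \frac{43 e^{\frac{1}{2}}}{8} + \frac{381 e^{\frac{9}{2}}}{8}

f has the shape u'v + uv' for u = y^{3} - 3 y^{2} + \frac{11 y}{2} - \frac{15}{2} and v = e^{y} — it is the derivative of the product u*v.
F(y) = \frac{\left(2 y^{3} - 6 y^{2} + 11 y - 15\right) e^{y}}{2} is an antiderivative of f.
Check: d/dy[\frac{\left(2 y^{3} - 6 y^{2} + 11 y - 15\right) e^{y}}{2}] = y^{3} e^{y} - \frac{y e^{y}}{2} - 2 e^{y}, which equals f(y).
F(9/2) = \frac{381 e^{\frac{9}{2}}}{8}; F(1/2) = - \frac{43 e^{\frac{1}{2}}}{8}.
Integral = F(9/2) - F(1/2) = \frac{43 e^{\frac{1}{2}}}{8} + \frac{381 e^{\frac{9}{2}}}{8}.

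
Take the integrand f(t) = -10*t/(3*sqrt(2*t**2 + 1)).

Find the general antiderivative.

f matches the chain-rule pattern g'(h)*h' with inner function h(t) = 2*t**2 + 1; substituting u = h(t) collapses the integral.
Check: d/dt[-5*sqrt(2*t**2 + 1)/3] = -10*t/(3*sqrt(2*t**2 + 1)) = f(t).

F(t) = -5*sqrt(2*t**2 + 1)/3 + C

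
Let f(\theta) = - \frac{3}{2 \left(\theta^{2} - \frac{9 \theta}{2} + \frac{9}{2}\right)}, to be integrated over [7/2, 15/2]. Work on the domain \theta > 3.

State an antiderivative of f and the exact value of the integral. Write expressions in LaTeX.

Antiderivative: F(\theta) = - \log{\left(\theta - 3 \right)} + \log{\left(\theta - \frac{3}{2} \right)}; value = - \log{\left(\frac{9}{2} \right)} - 2 \log{\left(2 \right)} + \log{\left(6 \right)}

Factor the denominator (\left(\theta - 3\right) \left(2 \theta - 3\right)) and decompose: f = \frac{2}{2 \theta - 3} - \frac{1}{\theta - 3}; each piece integrates to a log, atan, or power term.
F(\theta) = - \log{\left(\theta - 3 \right)} + \log{\left(\theta - \frac{3}{2} \right)} is an antiderivative of f.
Check: d/d\theta[- \log{\left(\theta - 3 \right)} + \log{\left(\theta - \frac{3}{2} \right)}] = - \frac{3}{2 \theta^{2} - 9 \theta + 9}, which equals f(\theta).
F(15/2) = - \log{\left(\frac{9}{2} \right)} + \log{\left(6 \right)}; F(7/2) = 2 \log{\left(2 \right)}.
Integral = F(15/2) - F(7/2) = - \log{\left(\frac{9}{2} \right)} - 2 \log{\left(2 \right)} + \log{\left(6 \right)}.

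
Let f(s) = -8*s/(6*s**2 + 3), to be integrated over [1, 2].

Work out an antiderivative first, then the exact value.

The substitution u = 2*s**2 + 1 works: f is exactly (dF/du)*(du/ds) for that inner function.
F(s) = -2*log(2*s**2 + 1)/3 is an antiderivative of f.
Check: d/ds[-2*log(2*s**2 + 1)/3] = -8*s/(6*s**2 + 3) = f(s).
F(2) = -2*log(9)/3; F(1) = -2*log(3)/3.
Integral = F(2) - F(1) = -2*log(9)/3 + 2*log(3)/3.

Antiderivative: F(s) = -2*log(2*s**2 + 1)/3; value = -2*log(9)/3 + 2*log(3)/3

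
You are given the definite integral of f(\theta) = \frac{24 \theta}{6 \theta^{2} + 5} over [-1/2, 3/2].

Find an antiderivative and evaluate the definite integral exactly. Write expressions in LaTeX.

Antiderivative: F(\theta) = 2 \log{\left(2 \theta^{2} + \frac{5}{3} \right)}; value = - 2 \log{\left(\frac{13}{6} \right)} + 2 \log{\left(\frac{37}{6} \right)}

The substitution u = 2 \theta^{2} + \frac{5}{3} works: f is exactly (dF/du)*(du/d\theta) for that inner function.
F(\theta) = 2 \log{\left(2 \theta^{2} + \frac{5}{3} \right)} is an antiderivative of f.
Check: d/d\theta[2 \log{\left(2 \theta^{2} + \frac{5}{3} \right)}] = \frac{24 \theta}{6 \theta^{2} + 5} = f(\theta).
F(3/2) = 2 \log{\left(\frac{37}{6} \right)}; F(-1/2) = 2 \log{\left(\frac{13}{6} \right)}.
Integral = F(3/2) - F(-1/2) = - 2 \log{\left(\frac{13}{6} \right)} + 2 \log{\left(\frac{37}{6} \right)}.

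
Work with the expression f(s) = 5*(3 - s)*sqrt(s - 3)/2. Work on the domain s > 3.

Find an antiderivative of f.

A first test for any F(s): its s-derivative must equal f(s) identically.
Check: d/ds[-(s - 3)**(5/2)] = -5*s*sqrt(s - 3)/2 + 15*sqrt(s - 3)/2, which equals f(s).

An antiderivative is F(s) = -(s - 3)**(5/2).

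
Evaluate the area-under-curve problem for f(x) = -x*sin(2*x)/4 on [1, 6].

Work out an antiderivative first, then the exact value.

A first test for any F(x): its x-derivative must equal f(x) identically.
F(x) = x*cos(2*x)/8 - sin(2*x)/16 is an antiderivative of f.
Check: d/dx[x*cos(2*x)/8 - sin(2*x)/16] = -x*sin(2*x)/4 = f(x).
F(6) = -sin(12)/16 + 3*cos(12)/4; F(1) = -sin(2)/16 + cos(2)/8.
Integral = F(6) - F(1) = -sin(12)/16 - cos(2)/8 + sin(2)/16 + 3*cos(12)/4.

Antiderivative: F(x) = x*cos(2*x)/8 - sin(2*x)/16; value = -sin(12)/16 - cos(2)/8 + sin(2)/16 + 3*cos(12)/4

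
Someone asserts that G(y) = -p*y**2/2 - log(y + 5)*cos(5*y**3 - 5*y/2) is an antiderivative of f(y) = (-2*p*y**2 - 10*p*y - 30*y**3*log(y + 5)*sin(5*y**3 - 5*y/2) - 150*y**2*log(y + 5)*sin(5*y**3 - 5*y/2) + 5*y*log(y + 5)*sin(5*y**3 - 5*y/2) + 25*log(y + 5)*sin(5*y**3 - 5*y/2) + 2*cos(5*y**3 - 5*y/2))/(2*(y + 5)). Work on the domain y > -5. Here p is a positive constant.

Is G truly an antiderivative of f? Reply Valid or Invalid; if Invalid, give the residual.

d/dy[G] = (-2*p*y**2 - 10*p*y + 30*y**3*log(y + 5)*sin(5*y**3 - 5*y/2) + 150*y**2*log(y + 5)*sin(5*y**3 - 5*y/2) - 5*y*log(y + 5)*sin(5*y**3 - 5*y/2) - 25*log(y + 5)*sin(5*y**3 - 5*y/2) - 2*cos(5*y**3 - 5*y/2))/(2*y + 10)
d/dy[G] - f(y) = (30*y**3*log(y + 5)*sin(5*y**3 - 5*y/2) + 150*y**2*log(y + 5)*sin(5*y**3 - 5*y/2) - 5*y*log(y + 5)*sin(5*y**3 - 5*y/2) - 25*log(y + 5)*sin(5*y**3 - 5*y/2) - 2*cos(5*y**3 - 5*y/2))/(y + 5) != 0.

Invalid: d/dy[G] - f = (30*y**3*log(y + 5)*sin(5*y**3 - 5*y/2) + 150*y**2*log(y + 5)*sin(5*y**3 - 5*y/2) - 5*y*log(y + 5)*sin(5*y**3 - 5*y/2) - 25*log(y + 5)*sin(5*y**3 - 5*y/2) - 2*cos(5*y**3 - 5*y/2))/(y + 5), which is not 0.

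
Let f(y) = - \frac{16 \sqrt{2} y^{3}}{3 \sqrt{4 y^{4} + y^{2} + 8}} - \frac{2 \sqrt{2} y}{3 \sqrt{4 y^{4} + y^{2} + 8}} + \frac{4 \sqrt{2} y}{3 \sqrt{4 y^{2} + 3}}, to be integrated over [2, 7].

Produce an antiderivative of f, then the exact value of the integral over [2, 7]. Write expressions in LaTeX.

Antiderivative: F(y) = \frac{\sqrt{2} \left(\sqrt{4 y^{2} + 3} - 2 \sqrt{4 y^{4} + y^{2} + 8}\right)}{3}; value = - \frac{2 \sqrt{19322}}{3} + \sqrt{38} + \frac{\sqrt{398}}{3}

Integrate term by term and add the pieces.
F(y) = \frac{\sqrt{2} \left(\sqrt{4 y^{2} + 3} - 2 \sqrt{4 y^{4} + y^{2} + 8}\right)}{3} is an antiderivative of f.
Check: d/dy[\frac{\sqrt{2} \left(\sqrt{4 y^{2} + 3} - 2 \sqrt{4 y^{4} + y^{2} + 8}\right)}{3}] = \frac{- 16 \sqrt{2} y^{3} \sqrt{4 y^{2} + 3} - 2 \sqrt{2} y \sqrt{4 y^{2} + 3} + 4 \sqrt{2} y \sqrt{4 y^{4} + y^{2} + 8}}{3 \sqrt{4 y^{2} + 3} \sqrt{4 y^{4} + y^{2} + 8}}, which equals f(y).
F(7) = - \frac{2 \sqrt{19322}}{3} + \frac{\sqrt{398}}{3}; F(2) = - \sqrt{38}.
Integral = F(7) - F(2) = - \frac{2 \sqrt{19322}}{3} + \sqrt{38} + \frac{\sqrt{398}}{3}.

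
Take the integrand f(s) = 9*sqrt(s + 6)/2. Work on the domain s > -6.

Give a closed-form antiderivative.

An antiderivative is F(s) = 3*s*sqrt(s + 6) + 18*sqrt(s + 6).

Recover f(s) by differentiating a candidate F(s); any mismatch rules it out.
Check: d/ds[3*s*sqrt(s + 6) + 18*sqrt(s + 6)] = (9*s + 54)/(2*sqrt(s + 6)), which equals f(s).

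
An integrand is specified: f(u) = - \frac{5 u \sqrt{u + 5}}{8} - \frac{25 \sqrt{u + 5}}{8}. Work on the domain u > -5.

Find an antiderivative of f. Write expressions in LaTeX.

An antiderivative is F(u) = - \frac{\left(u + 5\right)^{\frac{5}{2}}}{4}.

Integrate term by term and add the pieces.
Check: d/du[- \frac{\left(u + 5\right)^{\frac{5}{2}}}{4}] = - \frac{5 u \sqrt{u + 5}}{8} - \frac{25 \sqrt{u + 5}}{8} = f(u).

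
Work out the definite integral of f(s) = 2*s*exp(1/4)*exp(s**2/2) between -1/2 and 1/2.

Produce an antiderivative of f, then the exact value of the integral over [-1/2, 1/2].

f matches the chain-rule pattern g'(h)*h' with inner function h(s) = s**2/2 + 1/4; substituting u = h(s) collapses the integral.
F(s) = 2*exp(s**2/2 + 1/4) is an antiderivative of f.
Check: d/ds[2*exp(s**2/2 + 1/4)] = 2*s*exp(1/4)*exp(s**2/2) = f(s).
F(1/2) = 2*exp(3/8); F(-1/2) = 2*exp(3/8).
Integral = F(1/2) - F(-1/2) = 0.

Antiderivative: F(s) = 2*exp(s**2/2 + 1/4); value = 0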